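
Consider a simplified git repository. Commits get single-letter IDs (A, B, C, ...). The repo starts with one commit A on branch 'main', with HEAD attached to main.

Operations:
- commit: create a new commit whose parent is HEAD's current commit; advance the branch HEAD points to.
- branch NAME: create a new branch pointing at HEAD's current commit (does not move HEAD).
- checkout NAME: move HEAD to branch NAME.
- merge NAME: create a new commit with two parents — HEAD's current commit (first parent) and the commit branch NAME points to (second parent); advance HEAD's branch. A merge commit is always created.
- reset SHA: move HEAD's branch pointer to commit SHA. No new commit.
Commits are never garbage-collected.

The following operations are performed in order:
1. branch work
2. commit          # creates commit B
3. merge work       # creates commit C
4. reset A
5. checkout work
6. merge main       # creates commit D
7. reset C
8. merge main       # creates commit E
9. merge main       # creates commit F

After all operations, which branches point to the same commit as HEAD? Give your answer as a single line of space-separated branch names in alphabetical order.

Answer: work

Derivation:
After op 1 (branch): HEAD=main@A [main=A work=A]
After op 2 (commit): HEAD=main@B [main=B work=A]
After op 3 (merge): HEAD=main@C [main=C work=A]
After op 4 (reset): HEAD=main@A [main=A work=A]
After op 5 (checkout): HEAD=work@A [main=A work=A]
After op 6 (merge): HEAD=work@D [main=A work=D]
After op 7 (reset): HEAD=work@C [main=A work=C]
After op 8 (merge): HEAD=work@E [main=A work=E]
After op 9 (merge): HEAD=work@F [main=A work=F]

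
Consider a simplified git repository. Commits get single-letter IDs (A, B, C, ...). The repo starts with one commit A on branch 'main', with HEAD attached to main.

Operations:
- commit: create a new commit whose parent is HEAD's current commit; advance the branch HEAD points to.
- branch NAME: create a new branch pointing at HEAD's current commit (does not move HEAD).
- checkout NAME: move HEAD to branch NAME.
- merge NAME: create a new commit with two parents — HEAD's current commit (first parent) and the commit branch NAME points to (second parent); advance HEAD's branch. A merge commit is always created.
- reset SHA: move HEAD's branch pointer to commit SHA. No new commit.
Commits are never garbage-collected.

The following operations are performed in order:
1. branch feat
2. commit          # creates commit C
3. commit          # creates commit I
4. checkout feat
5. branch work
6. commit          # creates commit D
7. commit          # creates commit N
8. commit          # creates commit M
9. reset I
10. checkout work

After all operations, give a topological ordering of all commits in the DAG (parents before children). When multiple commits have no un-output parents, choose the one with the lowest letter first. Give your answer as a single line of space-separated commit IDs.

After op 1 (branch): HEAD=main@A [feat=A main=A]
After op 2 (commit): HEAD=main@C [feat=A main=C]
After op 3 (commit): HEAD=main@I [feat=A main=I]
After op 4 (checkout): HEAD=feat@A [feat=A main=I]
After op 5 (branch): HEAD=feat@A [feat=A main=I work=A]
After op 6 (commit): HEAD=feat@D [feat=D main=I work=A]
After op 7 (commit): HEAD=feat@N [feat=N main=I work=A]
After op 8 (commit): HEAD=feat@M [feat=M main=I work=A]
After op 9 (reset): HEAD=feat@I [feat=I main=I work=A]
After op 10 (checkout): HEAD=work@A [feat=I main=I work=A]
commit A: parents=[]
commit C: parents=['A']
commit D: parents=['A']
commit I: parents=['C']
commit M: parents=['N']
commit N: parents=['D']

Answer: A C D I N M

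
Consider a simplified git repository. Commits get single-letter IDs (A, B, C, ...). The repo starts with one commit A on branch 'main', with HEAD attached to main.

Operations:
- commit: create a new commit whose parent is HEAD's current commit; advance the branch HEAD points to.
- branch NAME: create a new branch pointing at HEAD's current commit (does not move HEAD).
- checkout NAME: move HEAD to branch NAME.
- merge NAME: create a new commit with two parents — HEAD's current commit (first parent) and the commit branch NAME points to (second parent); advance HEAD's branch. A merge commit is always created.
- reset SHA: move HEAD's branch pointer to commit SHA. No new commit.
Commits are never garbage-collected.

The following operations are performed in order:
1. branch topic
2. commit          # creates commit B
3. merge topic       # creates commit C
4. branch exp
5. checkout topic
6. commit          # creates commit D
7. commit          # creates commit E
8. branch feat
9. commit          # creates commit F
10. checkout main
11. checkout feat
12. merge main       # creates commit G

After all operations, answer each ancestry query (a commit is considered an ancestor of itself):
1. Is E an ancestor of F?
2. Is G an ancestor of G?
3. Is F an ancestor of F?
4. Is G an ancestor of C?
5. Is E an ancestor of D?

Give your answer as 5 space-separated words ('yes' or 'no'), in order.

After op 1 (branch): HEAD=main@A [main=A topic=A]
After op 2 (commit): HEAD=main@B [main=B topic=A]
After op 3 (merge): HEAD=main@C [main=C topic=A]
After op 4 (branch): HEAD=main@C [exp=C main=C topic=A]
After op 5 (checkout): HEAD=topic@A [exp=C main=C topic=A]
After op 6 (commit): HEAD=topic@D [exp=C main=C topic=D]
After op 7 (commit): HEAD=topic@E [exp=C main=C topic=E]
After op 8 (branch): HEAD=topic@E [exp=C feat=E main=C topic=E]
After op 9 (commit): HEAD=topic@F [exp=C feat=E main=C topic=F]
After op 10 (checkout): HEAD=main@C [exp=C feat=E main=C topic=F]
After op 11 (checkout): HEAD=feat@E [exp=C feat=E main=C topic=F]
After op 12 (merge): HEAD=feat@G [exp=C feat=G main=C topic=F]
ancestors(F) = {A,D,E,F}; E in? yes
ancestors(G) = {A,B,C,D,E,G}; G in? yes
ancestors(F) = {A,D,E,F}; F in? yes
ancestors(C) = {A,B,C}; G in? no
ancestors(D) = {A,D}; E in? no

Answer: yes yes yes no no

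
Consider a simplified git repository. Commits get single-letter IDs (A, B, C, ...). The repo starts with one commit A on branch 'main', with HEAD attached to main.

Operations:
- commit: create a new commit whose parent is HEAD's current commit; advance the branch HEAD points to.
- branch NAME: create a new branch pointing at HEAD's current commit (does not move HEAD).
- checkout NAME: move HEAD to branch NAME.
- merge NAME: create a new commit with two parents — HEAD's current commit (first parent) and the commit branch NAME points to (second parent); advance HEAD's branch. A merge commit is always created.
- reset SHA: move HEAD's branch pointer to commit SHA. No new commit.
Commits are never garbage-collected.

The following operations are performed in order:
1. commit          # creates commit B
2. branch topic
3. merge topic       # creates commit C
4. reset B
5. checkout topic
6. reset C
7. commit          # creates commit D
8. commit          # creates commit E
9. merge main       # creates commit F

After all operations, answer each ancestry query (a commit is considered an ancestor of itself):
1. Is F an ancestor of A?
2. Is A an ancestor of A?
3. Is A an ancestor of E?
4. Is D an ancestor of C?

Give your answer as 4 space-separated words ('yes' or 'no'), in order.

Answer: no yes yes no

Derivation:
After op 1 (commit): HEAD=main@B [main=B]
After op 2 (branch): HEAD=main@B [main=B topic=B]
After op 3 (merge): HEAD=main@C [main=C topic=B]
After op 4 (reset): HEAD=main@B [main=B topic=B]
After op 5 (checkout): HEAD=topic@B [main=B topic=B]
After op 6 (reset): HEAD=topic@C [main=B topic=C]
After op 7 (commit): HEAD=topic@D [main=B topic=D]
After op 8 (commit): HEAD=topic@E [main=B topic=E]
After op 9 (merge): HEAD=topic@F [main=B topic=F]
ancestors(A) = {A}; F in? no
ancestors(A) = {A}; A in? yes
ancestors(E) = {A,B,C,D,E}; A in? yes
ancestors(C) = {A,B,C}; D in? no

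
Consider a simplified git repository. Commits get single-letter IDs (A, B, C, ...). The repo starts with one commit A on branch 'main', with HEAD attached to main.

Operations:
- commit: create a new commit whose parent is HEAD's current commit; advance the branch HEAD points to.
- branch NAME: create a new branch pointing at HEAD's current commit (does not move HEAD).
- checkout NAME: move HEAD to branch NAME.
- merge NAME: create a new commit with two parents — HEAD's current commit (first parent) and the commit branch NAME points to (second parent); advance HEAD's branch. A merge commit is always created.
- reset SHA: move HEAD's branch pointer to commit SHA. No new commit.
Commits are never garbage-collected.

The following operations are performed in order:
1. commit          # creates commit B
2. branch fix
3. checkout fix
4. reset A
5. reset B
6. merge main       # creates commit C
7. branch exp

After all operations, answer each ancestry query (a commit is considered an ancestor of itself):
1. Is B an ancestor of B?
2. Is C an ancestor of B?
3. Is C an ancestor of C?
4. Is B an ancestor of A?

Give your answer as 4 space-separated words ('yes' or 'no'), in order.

After op 1 (commit): HEAD=main@B [main=B]
After op 2 (branch): HEAD=main@B [fix=B main=B]
After op 3 (checkout): HEAD=fix@B [fix=B main=B]
After op 4 (reset): HEAD=fix@A [fix=A main=B]
After op 5 (reset): HEAD=fix@B [fix=B main=B]
After op 6 (merge): HEAD=fix@C [fix=C main=B]
After op 7 (branch): HEAD=fix@C [exp=C fix=C main=B]
ancestors(B) = {A,B}; B in? yes
ancestors(B) = {A,B}; C in? no
ancestors(C) = {A,B,C}; C in? yes
ancestors(A) = {A}; B in? no

Answer: yes no yes no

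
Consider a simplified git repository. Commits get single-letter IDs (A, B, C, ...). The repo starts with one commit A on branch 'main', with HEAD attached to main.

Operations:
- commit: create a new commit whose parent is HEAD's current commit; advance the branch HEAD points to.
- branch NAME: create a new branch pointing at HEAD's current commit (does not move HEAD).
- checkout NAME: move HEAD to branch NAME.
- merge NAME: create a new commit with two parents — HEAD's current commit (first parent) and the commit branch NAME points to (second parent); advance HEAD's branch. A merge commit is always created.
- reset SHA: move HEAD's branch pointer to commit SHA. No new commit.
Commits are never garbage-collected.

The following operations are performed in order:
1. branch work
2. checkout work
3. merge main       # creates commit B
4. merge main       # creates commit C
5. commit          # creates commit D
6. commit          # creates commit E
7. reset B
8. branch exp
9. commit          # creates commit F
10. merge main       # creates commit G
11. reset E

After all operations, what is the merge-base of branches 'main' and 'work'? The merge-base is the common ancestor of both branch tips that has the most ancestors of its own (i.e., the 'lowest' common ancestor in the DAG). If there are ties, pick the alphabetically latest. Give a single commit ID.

Answer: A

Derivation:
After op 1 (branch): HEAD=main@A [main=A work=A]
After op 2 (checkout): HEAD=work@A [main=A work=A]
After op 3 (merge): HEAD=work@B [main=A work=B]
After op 4 (merge): HEAD=work@C [main=A work=C]
After op 5 (commit): HEAD=work@D [main=A work=D]
After op 6 (commit): HEAD=work@E [main=A work=E]
After op 7 (reset): HEAD=work@B [main=A work=B]
After op 8 (branch): HEAD=work@B [exp=B main=A work=B]
After op 9 (commit): HEAD=work@F [exp=B main=A work=F]
After op 10 (merge): HEAD=work@G [exp=B main=A work=G]
After op 11 (reset): HEAD=work@E [exp=B main=A work=E]
ancestors(main=A): ['A']
ancestors(work=E): ['A', 'B', 'C', 'D', 'E']
common: ['A']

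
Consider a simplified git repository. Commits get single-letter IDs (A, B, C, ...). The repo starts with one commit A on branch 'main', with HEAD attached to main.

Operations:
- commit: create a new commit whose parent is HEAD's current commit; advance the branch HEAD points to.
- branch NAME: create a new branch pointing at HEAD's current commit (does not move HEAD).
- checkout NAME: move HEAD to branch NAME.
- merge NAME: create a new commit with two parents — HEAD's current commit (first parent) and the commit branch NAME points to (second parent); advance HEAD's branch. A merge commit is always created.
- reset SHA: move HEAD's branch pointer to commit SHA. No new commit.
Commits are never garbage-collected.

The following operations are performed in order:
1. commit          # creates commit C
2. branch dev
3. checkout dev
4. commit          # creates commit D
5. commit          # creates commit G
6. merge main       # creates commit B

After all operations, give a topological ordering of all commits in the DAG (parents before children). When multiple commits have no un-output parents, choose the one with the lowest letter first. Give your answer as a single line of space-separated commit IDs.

After op 1 (commit): HEAD=main@C [main=C]
After op 2 (branch): HEAD=main@C [dev=C main=C]
After op 3 (checkout): HEAD=dev@C [dev=C main=C]
After op 4 (commit): HEAD=dev@D [dev=D main=C]
After op 5 (commit): HEAD=dev@G [dev=G main=C]
After op 6 (merge): HEAD=dev@B [dev=B main=C]
commit A: parents=[]
commit B: parents=['G', 'C']
commit C: parents=['A']
commit D: parents=['C']
commit G: parents=['D']

Answer: A C D G B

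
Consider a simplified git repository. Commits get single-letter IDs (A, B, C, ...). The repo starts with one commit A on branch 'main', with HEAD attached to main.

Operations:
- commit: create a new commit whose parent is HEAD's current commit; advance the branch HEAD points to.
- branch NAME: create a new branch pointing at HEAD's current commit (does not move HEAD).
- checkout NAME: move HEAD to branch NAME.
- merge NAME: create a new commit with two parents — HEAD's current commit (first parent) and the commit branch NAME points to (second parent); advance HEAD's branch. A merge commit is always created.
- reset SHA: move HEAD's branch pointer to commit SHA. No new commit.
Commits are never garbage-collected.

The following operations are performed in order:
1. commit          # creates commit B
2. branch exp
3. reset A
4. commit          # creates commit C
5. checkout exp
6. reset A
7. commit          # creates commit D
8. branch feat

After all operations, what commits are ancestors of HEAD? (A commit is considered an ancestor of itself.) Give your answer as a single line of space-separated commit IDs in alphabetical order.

Answer: A D

Derivation:
After op 1 (commit): HEAD=main@B [main=B]
After op 2 (branch): HEAD=main@B [exp=B main=B]
After op 3 (reset): HEAD=main@A [exp=B main=A]
After op 4 (commit): HEAD=main@C [exp=B main=C]
After op 5 (checkout): HEAD=exp@B [exp=B main=C]
After op 6 (reset): HEAD=exp@A [exp=A main=C]
After op 7 (commit): HEAD=exp@D [exp=D main=C]
After op 8 (branch): HEAD=exp@D [exp=D feat=D main=C]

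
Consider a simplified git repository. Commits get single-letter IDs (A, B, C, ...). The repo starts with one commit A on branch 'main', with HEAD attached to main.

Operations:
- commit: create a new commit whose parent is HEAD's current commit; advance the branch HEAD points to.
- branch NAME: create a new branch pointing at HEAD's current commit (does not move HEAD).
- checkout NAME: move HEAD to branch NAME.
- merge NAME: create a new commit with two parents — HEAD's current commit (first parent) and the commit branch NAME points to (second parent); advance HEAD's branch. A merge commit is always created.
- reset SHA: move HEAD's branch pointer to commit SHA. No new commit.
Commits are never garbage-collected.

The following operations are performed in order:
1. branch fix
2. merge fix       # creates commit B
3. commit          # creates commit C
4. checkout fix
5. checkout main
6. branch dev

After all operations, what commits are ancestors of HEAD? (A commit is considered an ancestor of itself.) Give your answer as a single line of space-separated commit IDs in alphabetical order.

Answer: A B C

Derivation:
After op 1 (branch): HEAD=main@A [fix=A main=A]
After op 2 (merge): HEAD=main@B [fix=A main=B]
After op 3 (commit): HEAD=main@C [fix=A main=C]
After op 4 (checkout): HEAD=fix@A [fix=A main=C]
After op 5 (checkout): HEAD=main@C [fix=A main=C]
After op 6 (branch): HEAD=main@C [dev=C fix=A main=C]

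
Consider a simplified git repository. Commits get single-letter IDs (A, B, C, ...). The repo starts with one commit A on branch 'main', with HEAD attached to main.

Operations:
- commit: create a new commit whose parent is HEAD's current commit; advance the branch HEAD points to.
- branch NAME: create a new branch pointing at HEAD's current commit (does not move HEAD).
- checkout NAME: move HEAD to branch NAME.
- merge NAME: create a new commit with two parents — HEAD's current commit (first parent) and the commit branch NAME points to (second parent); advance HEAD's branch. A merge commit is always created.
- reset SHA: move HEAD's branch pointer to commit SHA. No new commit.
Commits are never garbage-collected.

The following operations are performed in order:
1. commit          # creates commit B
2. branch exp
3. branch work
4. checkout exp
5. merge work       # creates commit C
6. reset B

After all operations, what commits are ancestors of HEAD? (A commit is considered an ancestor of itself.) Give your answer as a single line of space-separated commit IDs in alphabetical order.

After op 1 (commit): HEAD=main@B [main=B]
After op 2 (branch): HEAD=main@B [exp=B main=B]
After op 3 (branch): HEAD=main@B [exp=B main=B work=B]
After op 4 (checkout): HEAD=exp@B [exp=B main=B work=B]
After op 5 (merge): HEAD=exp@C [exp=C main=B work=B]
After op 6 (reset): HEAD=exp@B [exp=B main=B work=B]

Answer: A B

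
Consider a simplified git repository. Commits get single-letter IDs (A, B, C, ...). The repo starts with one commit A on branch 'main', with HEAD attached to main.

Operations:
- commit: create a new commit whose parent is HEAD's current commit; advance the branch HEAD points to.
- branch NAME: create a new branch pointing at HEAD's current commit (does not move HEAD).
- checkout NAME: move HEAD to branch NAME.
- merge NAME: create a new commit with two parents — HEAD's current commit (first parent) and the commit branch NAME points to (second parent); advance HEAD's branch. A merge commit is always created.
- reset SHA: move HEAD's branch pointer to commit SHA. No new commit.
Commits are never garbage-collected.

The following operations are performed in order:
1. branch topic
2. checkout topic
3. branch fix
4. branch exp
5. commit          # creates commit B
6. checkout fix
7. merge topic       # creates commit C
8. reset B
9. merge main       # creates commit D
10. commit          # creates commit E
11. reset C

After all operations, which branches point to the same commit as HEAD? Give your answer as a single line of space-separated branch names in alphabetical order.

After op 1 (branch): HEAD=main@A [main=A topic=A]
After op 2 (checkout): HEAD=topic@A [main=A topic=A]
After op 3 (branch): HEAD=topic@A [fix=A main=A topic=A]
After op 4 (branch): HEAD=topic@A [exp=A fix=A main=A topic=A]
After op 5 (commit): HEAD=topic@B [exp=A fix=A main=A topic=B]
After op 6 (checkout): HEAD=fix@A [exp=A fix=A main=A topic=B]
After op 7 (merge): HEAD=fix@C [exp=A fix=C main=A topic=B]
After op 8 (reset): HEAD=fix@B [exp=A fix=B main=A topic=B]
After op 9 (merge): HEAD=fix@D [exp=A fix=D main=A topic=B]
After op 10 (commit): HEAD=fix@E [exp=A fix=E main=A topic=B]
After op 11 (reset): HEAD=fix@C [exp=A fix=C main=A topic=B]

Answer: fix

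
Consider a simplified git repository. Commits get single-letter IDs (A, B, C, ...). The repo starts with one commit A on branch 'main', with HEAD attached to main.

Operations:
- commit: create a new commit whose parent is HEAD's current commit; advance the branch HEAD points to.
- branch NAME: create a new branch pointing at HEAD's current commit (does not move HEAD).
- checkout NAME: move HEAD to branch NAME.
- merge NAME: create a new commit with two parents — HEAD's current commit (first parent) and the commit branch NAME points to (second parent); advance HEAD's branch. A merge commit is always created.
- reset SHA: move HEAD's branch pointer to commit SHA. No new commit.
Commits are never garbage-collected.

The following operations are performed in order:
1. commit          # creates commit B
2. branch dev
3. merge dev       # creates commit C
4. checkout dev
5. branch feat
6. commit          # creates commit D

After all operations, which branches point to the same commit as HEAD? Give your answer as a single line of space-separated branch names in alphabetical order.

After op 1 (commit): HEAD=main@B [main=B]
After op 2 (branch): HEAD=main@B [dev=B main=B]
After op 3 (merge): HEAD=main@C [dev=B main=C]
After op 4 (checkout): HEAD=dev@B [dev=B main=C]
After op 5 (branch): HEAD=dev@B [dev=B feat=B main=C]
After op 6 (commit): HEAD=dev@D [dev=D feat=B main=C]

Answer: dev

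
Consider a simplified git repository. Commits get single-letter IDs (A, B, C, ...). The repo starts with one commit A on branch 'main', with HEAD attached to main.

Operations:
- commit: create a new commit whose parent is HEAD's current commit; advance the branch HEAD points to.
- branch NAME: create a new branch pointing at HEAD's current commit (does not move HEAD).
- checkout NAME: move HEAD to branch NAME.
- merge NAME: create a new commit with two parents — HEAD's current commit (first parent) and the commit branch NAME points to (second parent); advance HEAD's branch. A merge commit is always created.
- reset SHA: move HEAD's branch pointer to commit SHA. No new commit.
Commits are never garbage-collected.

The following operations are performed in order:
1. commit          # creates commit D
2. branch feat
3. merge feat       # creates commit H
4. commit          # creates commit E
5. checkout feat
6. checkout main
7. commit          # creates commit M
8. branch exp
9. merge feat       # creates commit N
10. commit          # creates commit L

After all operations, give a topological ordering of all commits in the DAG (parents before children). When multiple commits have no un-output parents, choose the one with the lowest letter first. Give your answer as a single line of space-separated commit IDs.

After op 1 (commit): HEAD=main@D [main=D]
After op 2 (branch): HEAD=main@D [feat=D main=D]
After op 3 (merge): HEAD=main@H [feat=D main=H]
After op 4 (commit): HEAD=main@E [feat=D main=E]
After op 5 (checkout): HEAD=feat@D [feat=D main=E]
After op 6 (checkout): HEAD=main@E [feat=D main=E]
After op 7 (commit): HEAD=main@M [feat=D main=M]
After op 8 (branch): HEAD=main@M [exp=M feat=D main=M]
After op 9 (merge): HEAD=main@N [exp=M feat=D main=N]
After op 10 (commit): HEAD=main@L [exp=M feat=D main=L]
commit A: parents=[]
commit D: parents=['A']
commit E: parents=['H']
commit H: parents=['D', 'D']
commit L: parents=['N']
commit M: parents=['E']
commit N: parents=['M', 'D']

Answer: A D H E M N L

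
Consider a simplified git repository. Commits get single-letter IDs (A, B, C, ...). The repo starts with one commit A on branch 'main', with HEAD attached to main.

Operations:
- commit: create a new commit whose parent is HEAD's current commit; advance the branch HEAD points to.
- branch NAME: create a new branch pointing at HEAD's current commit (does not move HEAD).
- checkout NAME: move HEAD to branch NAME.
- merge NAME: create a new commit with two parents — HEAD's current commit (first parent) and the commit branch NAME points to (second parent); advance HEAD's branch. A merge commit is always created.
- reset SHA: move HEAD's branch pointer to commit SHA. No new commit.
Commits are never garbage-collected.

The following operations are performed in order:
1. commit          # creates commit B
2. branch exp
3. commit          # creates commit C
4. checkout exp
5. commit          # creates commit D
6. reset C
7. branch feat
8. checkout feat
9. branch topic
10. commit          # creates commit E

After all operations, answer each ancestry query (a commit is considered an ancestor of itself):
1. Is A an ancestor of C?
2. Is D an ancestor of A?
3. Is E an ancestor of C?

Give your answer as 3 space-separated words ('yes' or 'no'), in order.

Answer: yes no no

Derivation:
After op 1 (commit): HEAD=main@B [main=B]
After op 2 (branch): HEAD=main@B [exp=B main=B]
After op 3 (commit): HEAD=main@C [exp=B main=C]
After op 4 (checkout): HEAD=exp@B [exp=B main=C]
After op 5 (commit): HEAD=exp@D [exp=D main=C]
After op 6 (reset): HEAD=exp@C [exp=C main=C]
After op 7 (branch): HEAD=exp@C [exp=C feat=C main=C]
After op 8 (checkout): HEAD=feat@C [exp=C feat=C main=C]
After op 9 (branch): HEAD=feat@C [exp=C feat=C main=C topic=C]
After op 10 (commit): HEAD=feat@E [exp=C feat=E main=C topic=C]
ancestors(C) = {A,B,C}; A in? yes
ancestors(A) = {A}; D in? no
ancestors(C) = {A,B,C}; E in? no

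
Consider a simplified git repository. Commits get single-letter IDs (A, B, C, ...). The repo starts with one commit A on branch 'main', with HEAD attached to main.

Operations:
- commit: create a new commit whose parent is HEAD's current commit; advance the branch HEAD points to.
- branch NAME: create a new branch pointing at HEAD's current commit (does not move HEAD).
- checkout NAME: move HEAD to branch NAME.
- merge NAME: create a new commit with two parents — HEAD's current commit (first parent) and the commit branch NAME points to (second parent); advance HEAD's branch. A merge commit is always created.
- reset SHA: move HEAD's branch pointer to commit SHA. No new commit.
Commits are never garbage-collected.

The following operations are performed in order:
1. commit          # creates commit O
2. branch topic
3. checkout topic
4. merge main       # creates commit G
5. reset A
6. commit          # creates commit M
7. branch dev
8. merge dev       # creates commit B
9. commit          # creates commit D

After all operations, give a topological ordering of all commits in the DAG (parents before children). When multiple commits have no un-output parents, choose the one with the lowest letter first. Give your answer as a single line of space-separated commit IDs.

After op 1 (commit): HEAD=main@O [main=O]
After op 2 (branch): HEAD=main@O [main=O topic=O]
After op 3 (checkout): HEAD=topic@O [main=O topic=O]
After op 4 (merge): HEAD=topic@G [main=O topic=G]
After op 5 (reset): HEAD=topic@A [main=O topic=A]
After op 6 (commit): HEAD=topic@M [main=O topic=M]
After op 7 (branch): HEAD=topic@M [dev=M main=O topic=M]
After op 8 (merge): HEAD=topic@B [dev=M main=O topic=B]
After op 9 (commit): HEAD=topic@D [dev=M main=O topic=D]
commit A: parents=[]
commit B: parents=['M', 'M']
commit D: parents=['B']
commit G: parents=['O', 'O']
commit M: parents=['A']
commit O: parents=['A']

Answer: A M B D O G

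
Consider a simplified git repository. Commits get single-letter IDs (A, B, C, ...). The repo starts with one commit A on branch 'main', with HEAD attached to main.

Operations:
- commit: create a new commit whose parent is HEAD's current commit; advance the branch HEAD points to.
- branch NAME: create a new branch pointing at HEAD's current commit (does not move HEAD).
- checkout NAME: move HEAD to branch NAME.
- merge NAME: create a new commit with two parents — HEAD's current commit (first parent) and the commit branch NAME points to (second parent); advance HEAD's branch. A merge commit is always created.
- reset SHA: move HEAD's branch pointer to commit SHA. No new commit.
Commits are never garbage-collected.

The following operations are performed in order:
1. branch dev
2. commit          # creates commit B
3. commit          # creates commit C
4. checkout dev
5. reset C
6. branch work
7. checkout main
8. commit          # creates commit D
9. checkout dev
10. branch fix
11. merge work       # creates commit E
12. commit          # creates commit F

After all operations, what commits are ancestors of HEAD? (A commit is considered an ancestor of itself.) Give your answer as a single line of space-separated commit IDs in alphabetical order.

Answer: A B C E F

Derivation:
After op 1 (branch): HEAD=main@A [dev=A main=A]
After op 2 (commit): HEAD=main@B [dev=A main=B]
After op 3 (commit): HEAD=main@C [dev=A main=C]
After op 4 (checkout): HEAD=dev@A [dev=A main=C]
After op 5 (reset): HEAD=dev@C [dev=C main=C]
After op 6 (branch): HEAD=dev@C [dev=C main=C work=C]
After op 7 (checkout): HEAD=main@C [dev=C main=C work=C]
After op 8 (commit): HEAD=main@D [dev=C main=D work=C]
After op 9 (checkout): HEAD=dev@C [dev=C main=D work=C]
After op 10 (branch): HEAD=dev@C [dev=C fix=C main=D work=C]
After op 11 (merge): HEAD=dev@E [dev=E fix=C main=D work=C]
After op 12 (commit): HEAD=dev@F [dev=F fix=C main=D work=C]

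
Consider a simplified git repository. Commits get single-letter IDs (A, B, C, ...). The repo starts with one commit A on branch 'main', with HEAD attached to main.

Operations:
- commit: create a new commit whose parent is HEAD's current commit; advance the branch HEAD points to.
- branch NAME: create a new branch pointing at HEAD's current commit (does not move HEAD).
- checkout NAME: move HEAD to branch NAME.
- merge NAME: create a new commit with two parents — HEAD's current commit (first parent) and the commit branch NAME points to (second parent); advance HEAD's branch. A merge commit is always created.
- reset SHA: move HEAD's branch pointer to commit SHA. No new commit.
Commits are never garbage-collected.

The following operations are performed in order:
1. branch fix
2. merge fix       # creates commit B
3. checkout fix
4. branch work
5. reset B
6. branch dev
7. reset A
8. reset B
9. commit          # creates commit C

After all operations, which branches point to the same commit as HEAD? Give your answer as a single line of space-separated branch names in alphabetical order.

After op 1 (branch): HEAD=main@A [fix=A main=A]
After op 2 (merge): HEAD=main@B [fix=A main=B]
After op 3 (checkout): HEAD=fix@A [fix=A main=B]
After op 4 (branch): HEAD=fix@A [fix=A main=B work=A]
After op 5 (reset): HEAD=fix@B [fix=B main=B work=A]
After op 6 (branch): HEAD=fix@B [dev=B fix=B main=B work=A]
After op 7 (reset): HEAD=fix@A [dev=B fix=A main=B work=A]
After op 8 (reset): HEAD=fix@B [dev=B fix=B main=B work=A]
After op 9 (commit): HEAD=fix@C [dev=B fix=C main=B work=A]

Answer: fix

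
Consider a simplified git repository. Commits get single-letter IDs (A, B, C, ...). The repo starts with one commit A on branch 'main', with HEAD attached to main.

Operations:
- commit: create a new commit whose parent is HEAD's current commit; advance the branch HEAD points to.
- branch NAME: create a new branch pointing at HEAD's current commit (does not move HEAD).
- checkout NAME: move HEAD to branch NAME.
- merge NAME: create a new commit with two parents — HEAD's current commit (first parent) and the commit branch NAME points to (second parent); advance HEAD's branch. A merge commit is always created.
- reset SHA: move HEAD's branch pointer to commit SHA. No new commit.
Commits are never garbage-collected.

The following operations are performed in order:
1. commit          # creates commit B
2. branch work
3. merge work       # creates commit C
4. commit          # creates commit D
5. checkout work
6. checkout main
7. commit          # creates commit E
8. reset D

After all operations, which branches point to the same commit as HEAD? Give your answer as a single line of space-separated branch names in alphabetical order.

Answer: main

Derivation:
After op 1 (commit): HEAD=main@B [main=B]
After op 2 (branch): HEAD=main@B [main=B work=B]
After op 3 (merge): HEAD=main@C [main=C work=B]
After op 4 (commit): HEAD=main@D [main=D work=B]
After op 5 (checkout): HEAD=work@B [main=D work=B]
After op 6 (checkout): HEAD=main@D [main=D work=B]
After op 7 (commit): HEAD=main@E [main=E work=B]
After op 8 (reset): HEAD=main@D [main=D work=B]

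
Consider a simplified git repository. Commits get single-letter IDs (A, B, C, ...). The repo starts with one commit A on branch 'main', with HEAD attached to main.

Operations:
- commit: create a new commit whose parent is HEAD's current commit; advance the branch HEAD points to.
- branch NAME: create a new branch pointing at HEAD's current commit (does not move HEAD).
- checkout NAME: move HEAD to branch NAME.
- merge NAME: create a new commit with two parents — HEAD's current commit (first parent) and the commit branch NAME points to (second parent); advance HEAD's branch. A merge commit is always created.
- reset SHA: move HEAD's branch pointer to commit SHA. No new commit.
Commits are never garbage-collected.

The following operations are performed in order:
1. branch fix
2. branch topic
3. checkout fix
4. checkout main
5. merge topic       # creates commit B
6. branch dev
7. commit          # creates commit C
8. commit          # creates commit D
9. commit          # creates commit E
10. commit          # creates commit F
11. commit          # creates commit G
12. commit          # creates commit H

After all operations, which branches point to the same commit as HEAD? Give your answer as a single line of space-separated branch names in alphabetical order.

After op 1 (branch): HEAD=main@A [fix=A main=A]
After op 2 (branch): HEAD=main@A [fix=A main=A topic=A]
After op 3 (checkout): HEAD=fix@A [fix=A main=A topic=A]
After op 4 (checkout): HEAD=main@A [fix=A main=A topic=A]
After op 5 (merge): HEAD=main@B [fix=A main=B topic=A]
After op 6 (branch): HEAD=main@B [dev=B fix=A main=B topic=A]
After op 7 (commit): HEAD=main@C [dev=B fix=A main=C topic=A]
After op 8 (commit): HEAD=main@D [dev=B fix=A main=D topic=A]
After op 9 (commit): HEAD=main@E [dev=B fix=A main=E topic=A]
After op 10 (commit): HEAD=main@F [dev=B fix=A main=F topic=A]
After op 11 (commit): HEAD=main@G [dev=B fix=A main=G topic=A]
After op 12 (commit): HEAD=main@H [dev=B fix=A main=H topic=A]

Answer: main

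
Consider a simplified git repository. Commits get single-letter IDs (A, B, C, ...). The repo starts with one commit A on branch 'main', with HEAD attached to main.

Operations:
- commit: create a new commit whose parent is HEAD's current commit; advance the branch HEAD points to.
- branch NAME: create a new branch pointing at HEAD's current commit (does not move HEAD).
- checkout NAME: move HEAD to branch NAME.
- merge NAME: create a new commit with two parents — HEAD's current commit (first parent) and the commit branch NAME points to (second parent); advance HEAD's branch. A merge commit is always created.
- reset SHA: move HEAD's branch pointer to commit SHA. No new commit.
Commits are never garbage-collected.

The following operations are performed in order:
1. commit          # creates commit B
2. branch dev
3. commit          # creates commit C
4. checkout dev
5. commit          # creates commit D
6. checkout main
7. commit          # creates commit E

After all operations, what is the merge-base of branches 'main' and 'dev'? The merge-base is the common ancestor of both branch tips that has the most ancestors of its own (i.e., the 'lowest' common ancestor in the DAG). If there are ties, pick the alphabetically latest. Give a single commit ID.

Answer: B

Derivation:
After op 1 (commit): HEAD=main@B [main=B]
After op 2 (branch): HEAD=main@B [dev=B main=B]
After op 3 (commit): HEAD=main@C [dev=B main=C]
After op 4 (checkout): HEAD=dev@B [dev=B main=C]
After op 5 (commit): HEAD=dev@D [dev=D main=C]
After op 6 (checkout): HEAD=main@C [dev=D main=C]
After op 7 (commit): HEAD=main@E [dev=D main=E]
ancestors(main=E): ['A', 'B', 'C', 'E']
ancestors(dev=D): ['A', 'B', 'D']
common: ['A', 'B']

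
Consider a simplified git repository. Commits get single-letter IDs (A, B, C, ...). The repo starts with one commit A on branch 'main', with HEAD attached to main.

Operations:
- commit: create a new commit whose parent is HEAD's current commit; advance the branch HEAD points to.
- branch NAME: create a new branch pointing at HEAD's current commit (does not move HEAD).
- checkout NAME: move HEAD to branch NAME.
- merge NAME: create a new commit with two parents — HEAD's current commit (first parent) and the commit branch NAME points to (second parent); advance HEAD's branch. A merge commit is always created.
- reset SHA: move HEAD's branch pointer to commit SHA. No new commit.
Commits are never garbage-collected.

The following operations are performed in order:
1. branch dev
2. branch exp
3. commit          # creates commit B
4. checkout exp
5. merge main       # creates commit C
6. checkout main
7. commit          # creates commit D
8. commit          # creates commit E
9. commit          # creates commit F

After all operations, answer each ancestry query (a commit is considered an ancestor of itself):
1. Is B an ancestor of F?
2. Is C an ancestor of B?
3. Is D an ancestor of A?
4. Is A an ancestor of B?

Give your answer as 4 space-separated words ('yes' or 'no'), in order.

After op 1 (branch): HEAD=main@A [dev=A main=A]
After op 2 (branch): HEAD=main@A [dev=A exp=A main=A]
After op 3 (commit): HEAD=main@B [dev=A exp=A main=B]
After op 4 (checkout): HEAD=exp@A [dev=A exp=A main=B]
After op 5 (merge): HEAD=exp@C [dev=A exp=C main=B]
After op 6 (checkout): HEAD=main@B [dev=A exp=C main=B]
After op 7 (commit): HEAD=main@D [dev=A exp=C main=D]
After op 8 (commit): HEAD=main@E [dev=A exp=C main=E]
After op 9 (commit): HEAD=main@F [dev=A exp=C main=F]
ancestors(F) = {A,B,D,E,F}; B in? yes
ancestors(B) = {A,B}; C in? no
ancestors(A) = {A}; D in? no
ancestors(B) = {A,B}; A in? yes

Answer: yes no no yes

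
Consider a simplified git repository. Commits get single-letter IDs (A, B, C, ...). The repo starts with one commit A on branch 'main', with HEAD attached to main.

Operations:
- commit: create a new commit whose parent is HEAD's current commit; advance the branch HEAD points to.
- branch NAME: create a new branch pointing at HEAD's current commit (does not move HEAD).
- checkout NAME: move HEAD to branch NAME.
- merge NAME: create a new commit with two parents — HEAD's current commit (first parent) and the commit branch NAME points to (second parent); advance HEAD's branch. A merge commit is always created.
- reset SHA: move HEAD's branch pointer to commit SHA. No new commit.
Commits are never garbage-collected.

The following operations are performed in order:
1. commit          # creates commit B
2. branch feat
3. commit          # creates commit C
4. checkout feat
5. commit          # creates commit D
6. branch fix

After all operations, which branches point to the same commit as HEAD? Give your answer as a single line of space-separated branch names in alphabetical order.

After op 1 (commit): HEAD=main@B [main=B]
After op 2 (branch): HEAD=main@B [feat=B main=B]
After op 3 (commit): HEAD=main@C [feat=B main=C]
After op 4 (checkout): HEAD=feat@B [feat=B main=C]
After op 5 (commit): HEAD=feat@D [feat=D main=C]
After op 6 (branch): HEAD=feat@D [feat=D fix=D main=C]

Answer: feat fix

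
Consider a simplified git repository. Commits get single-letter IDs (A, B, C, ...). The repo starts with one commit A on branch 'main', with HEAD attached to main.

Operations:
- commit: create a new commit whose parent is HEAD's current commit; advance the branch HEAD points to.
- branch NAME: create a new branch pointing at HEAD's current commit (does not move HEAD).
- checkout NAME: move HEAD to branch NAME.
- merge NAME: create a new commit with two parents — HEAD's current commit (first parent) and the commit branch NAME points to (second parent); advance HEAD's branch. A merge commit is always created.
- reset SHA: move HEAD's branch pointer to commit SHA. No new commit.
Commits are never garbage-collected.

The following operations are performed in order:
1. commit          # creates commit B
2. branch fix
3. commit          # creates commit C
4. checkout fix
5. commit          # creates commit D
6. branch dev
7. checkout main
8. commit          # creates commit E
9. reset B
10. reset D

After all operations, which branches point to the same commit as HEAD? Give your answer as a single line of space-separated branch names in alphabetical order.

After op 1 (commit): HEAD=main@B [main=B]
After op 2 (branch): HEAD=main@B [fix=B main=B]
After op 3 (commit): HEAD=main@C [fix=B main=C]
After op 4 (checkout): HEAD=fix@B [fix=B main=C]
After op 5 (commit): HEAD=fix@D [fix=D main=C]
After op 6 (branch): HEAD=fix@D [dev=D fix=D main=C]
After op 7 (checkout): HEAD=main@C [dev=D fix=D main=C]
After op 8 (commit): HEAD=main@E [dev=D fix=D main=E]
After op 9 (reset): HEAD=main@B [dev=D fix=D main=B]
After op 10 (reset): HEAD=main@D [dev=D fix=D main=D]

Answer: dev fix main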